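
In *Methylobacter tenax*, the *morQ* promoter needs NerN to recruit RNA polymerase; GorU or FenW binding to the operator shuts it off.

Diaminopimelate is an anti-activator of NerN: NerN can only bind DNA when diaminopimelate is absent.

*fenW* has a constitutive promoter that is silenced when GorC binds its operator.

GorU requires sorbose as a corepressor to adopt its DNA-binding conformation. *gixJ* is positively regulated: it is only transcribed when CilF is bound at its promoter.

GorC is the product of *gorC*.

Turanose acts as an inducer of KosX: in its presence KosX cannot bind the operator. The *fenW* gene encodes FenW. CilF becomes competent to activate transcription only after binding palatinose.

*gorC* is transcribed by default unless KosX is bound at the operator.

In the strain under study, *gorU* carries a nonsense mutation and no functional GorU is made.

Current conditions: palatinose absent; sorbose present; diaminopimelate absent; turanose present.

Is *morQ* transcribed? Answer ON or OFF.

GorU is non-functional in this strain, so it has no effect.
Diaminopimelate is absent, so NerN is active.
Turanose is present, so KosX is inactive.
With no repressor bound, *gorC* is transcribed.
So GorC is produced and active.
With repressor GorC bound, *fenW* is not transcribed.
So FenW is not produced.
No repressor is bound and NerN is active, so *morQ* is transcribed.

ON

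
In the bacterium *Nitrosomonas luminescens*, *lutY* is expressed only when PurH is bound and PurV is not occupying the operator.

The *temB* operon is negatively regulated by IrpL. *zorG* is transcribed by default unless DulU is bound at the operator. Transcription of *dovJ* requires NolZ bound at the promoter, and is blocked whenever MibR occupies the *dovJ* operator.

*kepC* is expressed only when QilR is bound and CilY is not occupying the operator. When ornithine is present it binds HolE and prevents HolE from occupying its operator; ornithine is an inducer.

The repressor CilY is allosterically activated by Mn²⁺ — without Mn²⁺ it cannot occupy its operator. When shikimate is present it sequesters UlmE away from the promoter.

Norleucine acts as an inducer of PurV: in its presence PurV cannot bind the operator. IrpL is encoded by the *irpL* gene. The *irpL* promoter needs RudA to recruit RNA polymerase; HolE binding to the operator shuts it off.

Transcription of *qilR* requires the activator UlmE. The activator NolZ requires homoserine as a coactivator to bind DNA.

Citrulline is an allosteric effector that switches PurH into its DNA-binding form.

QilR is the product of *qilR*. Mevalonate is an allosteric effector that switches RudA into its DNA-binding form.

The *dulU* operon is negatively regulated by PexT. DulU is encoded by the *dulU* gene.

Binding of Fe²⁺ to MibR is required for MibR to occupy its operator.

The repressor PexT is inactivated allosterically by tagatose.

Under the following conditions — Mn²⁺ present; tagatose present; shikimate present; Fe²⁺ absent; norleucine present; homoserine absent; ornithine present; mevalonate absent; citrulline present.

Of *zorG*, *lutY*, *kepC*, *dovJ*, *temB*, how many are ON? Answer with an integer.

2

Tagatose is present, so PexT is inactive.
With no repressor bound, *dulU* is transcribed.
So DulU is produced and active.
With repressor DulU bound, *zorG* is not transcribed.
→ *zorG* is OFF.
Norleucine is present, so PurV is inactive.
Citrulline is present, so PurH is active.
No repressor is bound and PurH is active, so *lutY* is transcribed.
→ *lutY* is ON.
Mn²⁺ is present, so CilY is active.
Shikimate is present, so UlmE is inactive.
Required activator UlmE is absent, so *qilR* is not transcribed.
So QilR is not produced.
With repressor CilY bound, *kepC* is not transcribed.
→ *kepC* is OFF.
Homoserine is absent, so NolZ is inactive.
Fe²⁺ is absent, so MibR is inactive.
Required activator NolZ is absent, so *dovJ* is not transcribed.
→ *dovJ* is OFF.
Mevalonate is absent, so RudA is inactive.
Ornithine is present, so HolE is inactive.
Required activator RudA is absent, so *irpL* is not transcribed.
So IrpL is not produced.
With no repressor bound, *temB* is transcribed.
→ *temB* is ON.
2 of the 5 genes are transcribed.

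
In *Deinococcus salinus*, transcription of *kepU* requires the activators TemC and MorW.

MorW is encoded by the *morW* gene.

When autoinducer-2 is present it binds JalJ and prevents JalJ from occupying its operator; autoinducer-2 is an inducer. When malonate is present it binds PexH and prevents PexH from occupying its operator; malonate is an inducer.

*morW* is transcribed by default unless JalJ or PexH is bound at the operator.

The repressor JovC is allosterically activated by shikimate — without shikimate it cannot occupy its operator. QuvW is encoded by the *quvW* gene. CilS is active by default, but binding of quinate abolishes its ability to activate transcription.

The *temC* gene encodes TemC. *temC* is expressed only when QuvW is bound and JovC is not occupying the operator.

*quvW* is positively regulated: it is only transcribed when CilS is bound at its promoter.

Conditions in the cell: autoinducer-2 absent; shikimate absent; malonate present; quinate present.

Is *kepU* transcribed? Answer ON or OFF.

OFF

Shikimate is absent, so JovC is inactive.
Quinate is present, so CilS is inactive.
Required activator CilS is absent, so *quvW* is not transcribed.
So QuvW is not produced.
Required activator QuvW is absent, so *temC* is not transcribed.
So TemC is not produced.
Autoinducer-2 is absent, so JalJ is active.
Malonate is present, so PexH is inactive.
With repressor JalJ bound, *morW* is not transcribed.
So MorW is not produced.
Required activator TemC is absent, so *kepU* is not transcribed.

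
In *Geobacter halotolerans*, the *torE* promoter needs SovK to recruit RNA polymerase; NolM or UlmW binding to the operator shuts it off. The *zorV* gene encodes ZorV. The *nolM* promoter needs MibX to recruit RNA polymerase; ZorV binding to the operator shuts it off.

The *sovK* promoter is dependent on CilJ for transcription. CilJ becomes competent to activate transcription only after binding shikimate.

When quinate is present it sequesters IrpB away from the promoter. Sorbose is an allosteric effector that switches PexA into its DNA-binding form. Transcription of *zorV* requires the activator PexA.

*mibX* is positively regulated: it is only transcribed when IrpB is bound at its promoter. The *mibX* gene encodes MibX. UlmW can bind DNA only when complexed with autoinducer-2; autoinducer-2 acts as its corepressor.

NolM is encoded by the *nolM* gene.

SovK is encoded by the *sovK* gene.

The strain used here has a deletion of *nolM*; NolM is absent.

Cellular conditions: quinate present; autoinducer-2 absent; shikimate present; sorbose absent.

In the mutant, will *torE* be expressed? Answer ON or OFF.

ON

Shikimate is present, so CilJ is active.
No repressor is bound and CilJ is active, so *sovK* is transcribed.
So SovK is produced and active.
NolM is non-functional in this strain, so it has no effect.
Autoinducer-2 is absent, so UlmW is inactive.
No repressor is bound and SovK is active, so *torE* is transcribed.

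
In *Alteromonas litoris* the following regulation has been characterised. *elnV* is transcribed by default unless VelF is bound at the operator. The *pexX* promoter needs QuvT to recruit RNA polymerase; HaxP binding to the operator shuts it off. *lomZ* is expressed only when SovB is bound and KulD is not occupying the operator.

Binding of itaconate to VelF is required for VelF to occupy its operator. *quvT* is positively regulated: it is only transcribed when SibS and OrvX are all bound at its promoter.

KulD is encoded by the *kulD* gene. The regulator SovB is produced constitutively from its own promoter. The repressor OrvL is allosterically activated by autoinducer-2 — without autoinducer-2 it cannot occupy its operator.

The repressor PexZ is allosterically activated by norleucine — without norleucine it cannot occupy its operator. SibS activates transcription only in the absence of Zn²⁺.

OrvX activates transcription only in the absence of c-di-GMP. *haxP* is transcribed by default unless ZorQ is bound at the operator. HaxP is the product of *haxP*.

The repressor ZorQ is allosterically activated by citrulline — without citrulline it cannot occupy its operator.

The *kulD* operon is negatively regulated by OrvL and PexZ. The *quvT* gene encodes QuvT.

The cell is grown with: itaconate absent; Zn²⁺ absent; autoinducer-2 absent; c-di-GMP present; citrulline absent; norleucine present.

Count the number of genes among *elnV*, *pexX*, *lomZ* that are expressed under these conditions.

2

Itaconate is absent, so VelF is inactive.
With no repressor bound, *elnV* is transcribed.
→ *elnV* is ON.
Zn²⁺ is absent, so SibS is active.
c-di-GMP is present, so OrvX is inactive.
Required activator OrvX is absent, so *quvT* is not transcribed.
So QuvT is not produced.
Citrulline is absent, so ZorQ is inactive.
With no repressor bound, *haxP* is transcribed.
So HaxP is produced and active.
With repressor HaxP bound, *pexX* is not transcribed.
→ *pexX* is OFF.
SovB is produced constitutively and is active.
Autoinducer-2 is absent, so OrvL is inactive.
Norleucine is present, so PexZ is active.
With repressor PexZ bound, *kulD* is not transcribed.
So KulD is not produced.
No repressor is bound and SovB is active, so *lomZ* is transcribed.
→ *lomZ* is ON.
2 of the 3 genes are transcribed.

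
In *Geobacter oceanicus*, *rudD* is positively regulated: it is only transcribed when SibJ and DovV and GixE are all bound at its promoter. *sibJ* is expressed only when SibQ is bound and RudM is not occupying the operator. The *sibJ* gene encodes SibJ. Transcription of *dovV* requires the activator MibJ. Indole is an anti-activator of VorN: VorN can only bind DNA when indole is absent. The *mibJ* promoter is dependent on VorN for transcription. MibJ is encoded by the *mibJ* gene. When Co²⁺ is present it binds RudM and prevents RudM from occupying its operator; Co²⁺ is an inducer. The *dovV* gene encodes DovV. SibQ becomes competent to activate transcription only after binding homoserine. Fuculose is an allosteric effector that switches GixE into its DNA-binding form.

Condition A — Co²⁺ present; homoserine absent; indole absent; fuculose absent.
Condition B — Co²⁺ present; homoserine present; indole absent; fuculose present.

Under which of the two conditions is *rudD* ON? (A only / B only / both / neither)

Condition A:
Co²⁺ is present, so RudM is inactive.
Homoserine is absent, so SibQ is inactive.
Required activator SibQ is absent, so *sibJ* is not transcribed.
So SibJ is not produced.
Indole is absent, so VorN is active.
No repressor is bound and VorN is active, so *mibJ* is transcribed.
So MibJ is produced and active.
No repressor is bound and MibJ is active, so *dovV* is transcribed.
So DovV is produced and active.
Fuculose is absent, so GixE is inactive.
Required activator SibJ is absent, so *rudD* is not transcribed.
→ *rudD* is OFF in A.
Condition B:
Co²⁺ is present, so RudM is inactive.
Homoserine is present, so SibQ is active.
No repressor is bound and SibQ is active, so *sibJ* is transcribed.
So SibJ is produced and active.
Indole is absent, so VorN is active.
No repressor is bound and VorN is active, so *mibJ* is transcribed.
So MibJ is produced and active.
No repressor is bound and MibJ is active, so *dovV* is transcribed.
So DovV is produced and active.
Fuculose is present, so GixE is active.
No repressor is bound and SibJ and DovV and GixE are active, so *rudD* is transcribed.
→ *rudD* is ON in B.

B only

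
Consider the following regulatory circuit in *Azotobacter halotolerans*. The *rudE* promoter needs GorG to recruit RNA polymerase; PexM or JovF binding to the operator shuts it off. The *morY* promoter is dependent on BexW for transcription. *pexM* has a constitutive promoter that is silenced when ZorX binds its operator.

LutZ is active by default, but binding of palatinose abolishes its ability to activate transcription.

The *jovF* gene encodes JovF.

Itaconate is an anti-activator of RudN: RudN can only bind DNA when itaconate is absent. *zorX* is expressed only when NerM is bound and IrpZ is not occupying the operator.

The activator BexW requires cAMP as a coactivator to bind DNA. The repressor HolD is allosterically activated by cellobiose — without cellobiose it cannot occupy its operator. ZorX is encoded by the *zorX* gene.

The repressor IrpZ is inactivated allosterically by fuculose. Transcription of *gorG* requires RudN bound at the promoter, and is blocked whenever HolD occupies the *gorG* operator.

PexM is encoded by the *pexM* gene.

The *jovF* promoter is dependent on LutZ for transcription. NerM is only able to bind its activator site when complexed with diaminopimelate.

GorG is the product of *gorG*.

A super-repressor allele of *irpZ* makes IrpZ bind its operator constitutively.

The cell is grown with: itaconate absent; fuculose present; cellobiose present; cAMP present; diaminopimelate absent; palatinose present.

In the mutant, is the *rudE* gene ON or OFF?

OFF

Diaminopimelate is absent, so NerM is inactive.
IrpZ is constitutively active in this strain.
With repressor IrpZ bound, *zorX* is not transcribed.
So ZorX is not produced.
With no repressor bound, *pexM* is transcribed.
So PexM is produced and active.
Cellobiose is present, so HolD is active.
Itaconate is absent, so RudN is active.
With repressor HolD bound, *gorG* is not transcribed.
So GorG is not produced.
Palatinose is present, so LutZ is inactive.
Required activator LutZ is absent, so *jovF* is not transcribed.
So JovF is not produced.
With repressor PexM bound, *rudE* is not transcribed.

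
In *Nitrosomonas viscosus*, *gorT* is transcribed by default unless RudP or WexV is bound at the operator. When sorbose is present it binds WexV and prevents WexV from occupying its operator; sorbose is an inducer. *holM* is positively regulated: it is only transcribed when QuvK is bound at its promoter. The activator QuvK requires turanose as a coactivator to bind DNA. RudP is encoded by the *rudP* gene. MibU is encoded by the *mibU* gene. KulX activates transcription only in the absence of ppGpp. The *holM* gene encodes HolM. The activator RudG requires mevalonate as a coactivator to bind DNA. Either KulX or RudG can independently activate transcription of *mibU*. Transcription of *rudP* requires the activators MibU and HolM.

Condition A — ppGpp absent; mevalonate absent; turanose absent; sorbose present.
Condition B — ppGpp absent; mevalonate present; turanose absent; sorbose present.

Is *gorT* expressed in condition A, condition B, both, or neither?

Condition A:
ppGpp is absent, so KulX is active.
Mevalonate is absent, so RudG is inactive.
Activator KulX is present, so *mibU* is transcribed.
So MibU is produced and active.
Turanose is absent, so QuvK is inactive.
Required activator QuvK is absent, so *holM* is not transcribed.
So HolM is not produced.
Required activator HolM is absent, so *rudP* is not transcribed.
So RudP is not produced.
Sorbose is present, so WexV is inactive.
With no repressor bound, *gorT* is transcribed.
→ *gorT* is ON in A.
Condition B:
ppGpp is absent, so KulX is active.
Mevalonate is present, so RudG is active.
Activator KulX is present, so *mibU* is transcribed.
So MibU is produced and active.
Turanose is absent, so QuvK is inactive.
Required activator QuvK is absent, so *holM* is not transcribed.
So HolM is not produced.
Required activator HolM is absent, so *rudP* is not transcribed.
So RudP is not produced.
Sorbose is present, so WexV is inactive.
With no repressor bound, *gorT* is transcribed.
→ *gorT* is ON in B.

both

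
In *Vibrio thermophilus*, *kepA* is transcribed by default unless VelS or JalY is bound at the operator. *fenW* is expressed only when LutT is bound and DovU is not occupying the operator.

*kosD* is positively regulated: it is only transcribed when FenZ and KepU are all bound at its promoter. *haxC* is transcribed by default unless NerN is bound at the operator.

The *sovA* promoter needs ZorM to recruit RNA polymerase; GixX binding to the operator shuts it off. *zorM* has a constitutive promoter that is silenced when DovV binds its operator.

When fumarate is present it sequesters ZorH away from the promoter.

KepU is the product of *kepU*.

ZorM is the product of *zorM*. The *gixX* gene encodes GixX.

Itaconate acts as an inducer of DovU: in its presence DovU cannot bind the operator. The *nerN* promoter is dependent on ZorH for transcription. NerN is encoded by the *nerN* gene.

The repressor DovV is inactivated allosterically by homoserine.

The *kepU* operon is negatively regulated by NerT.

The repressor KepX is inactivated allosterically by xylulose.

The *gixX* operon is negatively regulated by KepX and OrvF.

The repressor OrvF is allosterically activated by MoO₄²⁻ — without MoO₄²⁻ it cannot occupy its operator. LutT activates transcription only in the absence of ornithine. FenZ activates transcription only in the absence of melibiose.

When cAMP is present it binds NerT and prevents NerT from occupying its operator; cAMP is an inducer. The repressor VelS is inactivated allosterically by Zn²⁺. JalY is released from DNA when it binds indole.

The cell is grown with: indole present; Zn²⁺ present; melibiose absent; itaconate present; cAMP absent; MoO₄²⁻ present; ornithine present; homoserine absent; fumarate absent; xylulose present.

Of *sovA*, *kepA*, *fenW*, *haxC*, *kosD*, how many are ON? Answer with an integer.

1

Homoserine is absent, so DovV is active.
With repressor DovV bound, *zorM* is not transcribed.
So ZorM is not produced.
Xylulose is present, so KepX is inactive.
MoO₄²⁻ is present, so OrvF is active.
With repressor OrvF bound, *gixX* is not transcribed.
So GixX is not produced.
Required activator ZorM is absent, so *sovA* is not transcribed.
→ *sovA* is OFF.
Zn²⁺ is present, so VelS is inactive.
Indole is present, so JalY is inactive.
With no repressor bound, *kepA* is transcribed.
→ *kepA* is ON.
Ornithine is present, so LutT is inactive.
Itaconate is present, so DovU is inactive.
Required activator LutT is absent, so *fenW* is not transcribed.
→ *fenW* is OFF.
Fumarate is absent, so ZorH is active.
No repressor is bound and ZorH is active, so *nerN* is transcribed.
So NerN is produced and active.
With repressor NerN bound, *haxC* is not transcribed.
→ *haxC* is OFF.
Melibiose is absent, so FenZ is active.
cAMP is absent, so NerT is active.
With repressor NerT bound, *kepU* is not transcribed.
So KepU is not produced.
Required activator KepU is absent, so *kosD* is not transcribed.
→ *kosD* is OFF.
1 of the 5 genes is transcribed.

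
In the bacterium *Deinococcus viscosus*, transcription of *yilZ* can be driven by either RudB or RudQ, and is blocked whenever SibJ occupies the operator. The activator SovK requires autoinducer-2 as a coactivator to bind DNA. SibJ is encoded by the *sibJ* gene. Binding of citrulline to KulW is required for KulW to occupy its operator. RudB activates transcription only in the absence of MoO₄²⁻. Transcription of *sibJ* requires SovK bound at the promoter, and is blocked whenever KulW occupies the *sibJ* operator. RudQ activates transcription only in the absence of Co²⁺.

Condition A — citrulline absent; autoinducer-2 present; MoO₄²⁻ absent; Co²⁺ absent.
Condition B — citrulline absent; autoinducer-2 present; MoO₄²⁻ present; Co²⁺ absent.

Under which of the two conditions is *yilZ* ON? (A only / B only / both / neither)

neither

Condition A:
Citrulline is absent, so KulW is inactive.
Autoinducer-2 is present, so SovK is active.
No repressor is bound and SovK is active, so *sibJ* is transcribed.
So SibJ is produced and active.
MoO₄²⁻ is absent, so RudB is active.
Co²⁺ is absent, so RudQ is active.
With repressor SibJ bound, *yilZ* is not transcribed.
→ *yilZ* is OFF in A.
Condition B:
Citrulline is absent, so KulW is inactive.
Autoinducer-2 is present, so SovK is active.
No repressor is bound and SovK is active, so *sibJ* is transcribed.
So SibJ is produced and active.
MoO₄²⁻ is present, so RudB is inactive.
Co²⁺ is absent, so RudQ is active.
With repressor SibJ bound, *yilZ* is not transcribed.
→ *yilZ* is OFF in B.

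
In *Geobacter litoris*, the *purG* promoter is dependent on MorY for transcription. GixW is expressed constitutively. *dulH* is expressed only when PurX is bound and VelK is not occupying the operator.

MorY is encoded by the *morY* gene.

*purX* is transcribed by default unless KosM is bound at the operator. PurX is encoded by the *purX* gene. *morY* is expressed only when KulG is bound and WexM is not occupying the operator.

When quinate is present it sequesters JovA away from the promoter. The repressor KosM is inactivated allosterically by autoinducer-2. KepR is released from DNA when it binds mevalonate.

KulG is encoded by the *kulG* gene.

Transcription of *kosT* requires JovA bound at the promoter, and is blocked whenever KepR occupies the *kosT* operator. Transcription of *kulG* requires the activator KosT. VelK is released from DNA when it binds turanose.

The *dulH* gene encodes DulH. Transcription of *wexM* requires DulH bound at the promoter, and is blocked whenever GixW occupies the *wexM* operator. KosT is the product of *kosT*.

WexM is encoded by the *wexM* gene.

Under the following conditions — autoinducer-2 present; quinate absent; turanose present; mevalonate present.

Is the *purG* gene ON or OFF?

Autoinducer-2 is present, so KosM is inactive.
With no repressor bound, *purX* is transcribed.
So PurX is produced and active.
Turanose is present, so VelK is inactive.
No repressor is bound and PurX is active, so *dulH* is transcribed.
So DulH is produced and active.
GixW is produced constitutively and is active.
With repressor GixW bound, *wexM* is not transcribed.
So WexM is not produced.
Quinate is absent, so JovA is active.
Mevalonate is present, so KepR is inactive.
No repressor is bound and JovA is active, so *kosT* is transcribed.
So KosT is produced and active.
No repressor is bound and KosT is active, so *kulG* is transcribed.
So KulG is produced and active.
No repressor is bound and KulG is active, so *morY* is transcribed.
So MorY is produced and active.
No repressor is bound and MorY is active, so *purG* is transcribed.

ON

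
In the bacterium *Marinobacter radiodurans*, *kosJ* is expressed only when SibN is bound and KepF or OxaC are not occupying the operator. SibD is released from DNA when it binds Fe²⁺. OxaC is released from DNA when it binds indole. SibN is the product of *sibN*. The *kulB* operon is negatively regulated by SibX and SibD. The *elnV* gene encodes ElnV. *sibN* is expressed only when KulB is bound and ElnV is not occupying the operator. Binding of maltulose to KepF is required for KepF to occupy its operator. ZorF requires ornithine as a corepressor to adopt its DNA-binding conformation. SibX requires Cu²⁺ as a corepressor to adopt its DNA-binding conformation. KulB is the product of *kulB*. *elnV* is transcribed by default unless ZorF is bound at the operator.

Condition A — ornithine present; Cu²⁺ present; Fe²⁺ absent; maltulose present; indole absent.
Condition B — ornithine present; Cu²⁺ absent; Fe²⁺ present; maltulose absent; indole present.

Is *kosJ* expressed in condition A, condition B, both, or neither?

B only

Condition A:
Ornithine is present, so ZorF is active.
With repressor ZorF bound, *elnV* is not transcribed.
So ElnV is not produced.
Cu²⁺ is present, so SibX is active.
Fe²⁺ is absent, so SibD is active.
With repressor SibX bound, *kulB* is not transcribed.
So KulB is not produced.
Required activator KulB is absent, so *sibN* is not transcribed.
So SibN is not produced.
Maltulose is present, so KepF is active.
Indole is absent, so OxaC is active.
With repressor KepF bound, *kosJ* is not transcribed.
→ *kosJ* is OFF in A.
Condition B:
Ornithine is present, so ZorF is active.
With repressor ZorF bound, *elnV* is not transcribed.
So ElnV is not produced.
Cu²⁺ is absent, so SibX is inactive.
Fe²⁺ is present, so SibD is inactive.
With no repressor bound, *kulB* is transcribed.
So KulB is produced and active.
No repressor is bound and KulB is active, so *sibN* is transcribed.
So SibN is produced and active.
Maltulose is absent, so KepF is inactive.
Indole is present, so OxaC is inactive.
No repressor is bound and SibN is active, so *kosJ* is transcribed.
→ *kosJ* is ON in B.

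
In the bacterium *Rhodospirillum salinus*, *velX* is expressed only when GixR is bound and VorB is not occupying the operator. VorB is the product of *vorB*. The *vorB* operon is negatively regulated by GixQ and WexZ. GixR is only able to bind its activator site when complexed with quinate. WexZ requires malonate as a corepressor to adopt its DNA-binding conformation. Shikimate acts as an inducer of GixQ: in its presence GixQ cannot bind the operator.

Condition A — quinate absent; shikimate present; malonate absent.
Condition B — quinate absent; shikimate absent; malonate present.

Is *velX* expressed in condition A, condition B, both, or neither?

Condition A:
Quinate is absent, so GixR is inactive.
Shikimate is present, so GixQ is inactive.
Malonate is absent, so WexZ is inactive.
With no repressor bound, *vorB* is transcribed.
So VorB is produced and active.
With repressor VorB bound, *velX* is not transcribed.
→ *velX* is OFF in A.
Condition B:
Quinate is absent, so GixR is inactive.
Shikimate is absent, so GixQ is active.
Malonate is present, so WexZ is active.
With repressor GixQ bound, *vorB* is not transcribed.
So VorB is not produced.
Required activator GixR is absent, so *velX* is not transcribed.
→ *velX* is OFF in B.

neither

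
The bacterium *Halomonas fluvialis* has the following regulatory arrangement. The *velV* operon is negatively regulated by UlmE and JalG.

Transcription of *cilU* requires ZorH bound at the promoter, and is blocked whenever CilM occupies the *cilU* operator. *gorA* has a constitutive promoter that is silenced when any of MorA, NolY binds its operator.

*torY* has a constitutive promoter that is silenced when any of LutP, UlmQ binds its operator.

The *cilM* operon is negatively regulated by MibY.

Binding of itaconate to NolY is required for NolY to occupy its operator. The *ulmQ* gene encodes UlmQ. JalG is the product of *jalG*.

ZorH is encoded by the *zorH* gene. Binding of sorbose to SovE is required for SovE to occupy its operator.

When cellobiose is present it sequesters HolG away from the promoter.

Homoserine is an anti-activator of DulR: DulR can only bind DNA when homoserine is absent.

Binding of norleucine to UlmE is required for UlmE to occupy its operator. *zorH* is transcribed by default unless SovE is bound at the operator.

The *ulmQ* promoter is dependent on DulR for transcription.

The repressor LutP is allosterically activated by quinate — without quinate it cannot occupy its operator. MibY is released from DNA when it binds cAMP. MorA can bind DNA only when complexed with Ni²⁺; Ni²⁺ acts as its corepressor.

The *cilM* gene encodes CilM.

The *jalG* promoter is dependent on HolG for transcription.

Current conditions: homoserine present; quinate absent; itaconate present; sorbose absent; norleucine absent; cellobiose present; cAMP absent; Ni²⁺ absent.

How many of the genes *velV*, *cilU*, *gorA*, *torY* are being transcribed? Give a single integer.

Norleucine is absent, so UlmE is inactive.
Cellobiose is present, so HolG is inactive.
Required activator HolG is absent, so *jalG* is not transcribed.
So JalG is not produced.
With no repressor bound, *velV* is transcribed.
→ *velV* is ON.
cAMP is absent, so MibY is active.
With repressor MibY bound, *cilM* is not transcribed.
So CilM is not produced.
Sorbose is absent, so SovE is inactive.
With no repressor bound, *zorH* is transcribed.
So ZorH is produced and active.
No repressor is bound and ZorH is active, so *cilU* is transcribed.
→ *cilU* is ON.
Ni²⁺ is absent, so MorA is inactive.
Itaconate is present, so NolY is active.
With repressor NolY bound, *gorA* is not transcribed.
→ *gorA* is OFF.
Quinate is absent, so LutP is inactive.
Homoserine is present, so DulR is inactive.
Required activator DulR is absent, so *ulmQ* is not transcribed.
So UlmQ is not produced.
With no repressor bound, *torY* is transcribed.
→ *torY* is ON.
3 of the 4 genes are transcribed.

3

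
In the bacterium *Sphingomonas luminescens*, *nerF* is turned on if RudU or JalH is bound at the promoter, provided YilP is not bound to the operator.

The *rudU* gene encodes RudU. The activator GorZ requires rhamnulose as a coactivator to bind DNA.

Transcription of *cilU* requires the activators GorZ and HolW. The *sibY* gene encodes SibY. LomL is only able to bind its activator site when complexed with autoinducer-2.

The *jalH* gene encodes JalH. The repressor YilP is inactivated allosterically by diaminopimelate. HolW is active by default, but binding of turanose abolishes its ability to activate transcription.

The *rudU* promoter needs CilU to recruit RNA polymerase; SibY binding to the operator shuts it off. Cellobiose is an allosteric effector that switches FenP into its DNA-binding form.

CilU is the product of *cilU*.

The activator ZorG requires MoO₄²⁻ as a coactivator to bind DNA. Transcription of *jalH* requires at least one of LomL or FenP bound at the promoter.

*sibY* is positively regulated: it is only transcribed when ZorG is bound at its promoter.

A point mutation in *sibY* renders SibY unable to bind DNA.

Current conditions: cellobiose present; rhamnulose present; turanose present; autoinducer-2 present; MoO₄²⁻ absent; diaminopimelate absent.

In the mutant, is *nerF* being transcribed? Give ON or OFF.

OFF

Diaminopimelate is absent, so YilP is active.
Rhamnulose is present, so GorZ is active.
Turanose is present, so HolW is inactive.
Required activator HolW is absent, so *cilU* is not transcribed.
So CilU is not produced.
SibY is non-functional in this strain, so it has no effect.
Required activator CilU is absent, so *rudU* is not transcribed.
So RudU is not produced.
Autoinducer-2 is present, so LomL is active.
Cellobiose is present, so FenP is active.
Activator LomL is present, so *jalH* is transcribed.
So JalH is produced and active.
With repressor YilP bound, *nerF* is not transcribed.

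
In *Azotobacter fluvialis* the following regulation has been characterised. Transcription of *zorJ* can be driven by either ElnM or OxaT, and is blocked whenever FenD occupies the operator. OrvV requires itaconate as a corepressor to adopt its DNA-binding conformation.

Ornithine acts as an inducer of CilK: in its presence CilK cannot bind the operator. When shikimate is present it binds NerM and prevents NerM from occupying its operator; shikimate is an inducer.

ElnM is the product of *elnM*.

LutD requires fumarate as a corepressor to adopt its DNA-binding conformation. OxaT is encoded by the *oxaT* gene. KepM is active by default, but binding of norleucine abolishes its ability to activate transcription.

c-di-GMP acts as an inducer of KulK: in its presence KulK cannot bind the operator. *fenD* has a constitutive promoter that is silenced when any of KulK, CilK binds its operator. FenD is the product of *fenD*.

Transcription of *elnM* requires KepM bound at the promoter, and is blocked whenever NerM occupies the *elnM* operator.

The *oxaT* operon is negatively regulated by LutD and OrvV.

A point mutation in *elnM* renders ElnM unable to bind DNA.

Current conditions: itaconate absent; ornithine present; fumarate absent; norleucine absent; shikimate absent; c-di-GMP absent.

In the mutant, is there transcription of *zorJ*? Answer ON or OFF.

ON

c-di-GMP is absent, so KulK is active.
Ornithine is present, so CilK is inactive.
With repressor KulK bound, *fenD* is not transcribed.
So FenD is not produced.
ElnM is non-functional in this strain, so it has no effect.
Fumarate is absent, so LutD is inactive.
Itaconate is absent, so OrvV is inactive.
With no repressor bound, *oxaT* is transcribed.
So OxaT is produced and active.
Activator OxaT is present, so *zorJ* is transcribed.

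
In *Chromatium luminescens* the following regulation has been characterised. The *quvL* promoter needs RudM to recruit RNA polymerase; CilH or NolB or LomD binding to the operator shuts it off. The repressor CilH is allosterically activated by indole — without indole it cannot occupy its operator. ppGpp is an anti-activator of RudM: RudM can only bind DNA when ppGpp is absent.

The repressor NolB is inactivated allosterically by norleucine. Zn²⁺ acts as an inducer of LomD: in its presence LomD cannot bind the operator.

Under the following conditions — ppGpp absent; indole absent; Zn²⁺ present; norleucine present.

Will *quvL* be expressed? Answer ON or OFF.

Indole is absent, so CilH is inactive.
Norleucine is present, so NolB is inactive.
Zn²⁺ is present, so LomD is inactive.
ppGpp is absent, so RudM is active.
No repressor is bound and RudM is active, so *quvL* is transcribed.

ON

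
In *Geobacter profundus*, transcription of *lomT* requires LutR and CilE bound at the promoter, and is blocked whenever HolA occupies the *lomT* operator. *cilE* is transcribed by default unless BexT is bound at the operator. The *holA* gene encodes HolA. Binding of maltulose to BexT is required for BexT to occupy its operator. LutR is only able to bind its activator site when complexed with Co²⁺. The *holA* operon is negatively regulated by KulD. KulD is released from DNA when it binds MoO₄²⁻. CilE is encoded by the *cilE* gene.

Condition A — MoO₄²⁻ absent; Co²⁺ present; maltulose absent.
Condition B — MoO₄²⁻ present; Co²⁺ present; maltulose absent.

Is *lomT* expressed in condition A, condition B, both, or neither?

A only

Condition A:
MoO₄²⁻ is absent, so KulD is active.
With repressor KulD bound, *holA* is not transcribed.
So HolA is not produced.
Co²⁺ is present, so LutR is active.
Maltulose is absent, so BexT is inactive.
With no repressor bound, *cilE* is transcribed.
So CilE is produced and active.
No repressor is bound and LutR and CilE are active, so *lomT* is transcribed.
→ *lomT* is ON in A.
Condition B:
MoO₄²⁻ is present, so KulD is inactive.
With no repressor bound, *holA* is transcribed.
So HolA is produced and active.
Co²⁺ is present, so LutR is active.
Maltulose is absent, so BexT is inactive.
With no repressor bound, *cilE* is transcribed.
So CilE is produced and active.
With repressor HolA bound, *lomT* is not transcribed.
→ *lomT* is OFF in B.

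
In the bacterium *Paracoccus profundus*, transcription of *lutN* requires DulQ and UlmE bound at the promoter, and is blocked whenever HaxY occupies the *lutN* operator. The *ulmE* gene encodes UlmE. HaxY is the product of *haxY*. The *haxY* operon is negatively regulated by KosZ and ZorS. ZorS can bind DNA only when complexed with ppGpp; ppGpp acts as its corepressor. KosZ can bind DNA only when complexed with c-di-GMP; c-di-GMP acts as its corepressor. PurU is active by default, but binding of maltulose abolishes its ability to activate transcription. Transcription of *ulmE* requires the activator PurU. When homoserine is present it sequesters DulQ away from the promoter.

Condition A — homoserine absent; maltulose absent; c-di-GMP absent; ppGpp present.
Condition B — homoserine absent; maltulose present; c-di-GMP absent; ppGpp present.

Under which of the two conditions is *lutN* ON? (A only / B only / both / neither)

Condition A:
Homoserine is absent, so DulQ is active.
Maltulose is absent, so PurU is active.
No repressor is bound and PurU is active, so *ulmE* is transcribed.
So UlmE is produced and active.
c-di-GMP is absent, so KosZ is inactive.
ppGpp is present, so ZorS is active.
With repressor ZorS bound, *haxY* is not transcribed.
So HaxY is not produced.
No repressor is bound and DulQ and UlmE are active, so *lutN* is transcribed.
→ *lutN* is ON in A.
Condition B:
Homoserine is absent, so DulQ is active.
Maltulose is present, so PurU is inactive.
Required activator PurU is absent, so *ulmE* is not transcribed.
So UlmE is not produced.
c-di-GMP is absent, so KosZ is inactive.
ppGpp is present, so ZorS is active.
With repressor ZorS bound, *haxY* is not transcribed.
So HaxY is not produced.
Required activator UlmE is absent, so *lutN* is not transcribed.
→ *lutN* is OFF in B.

A only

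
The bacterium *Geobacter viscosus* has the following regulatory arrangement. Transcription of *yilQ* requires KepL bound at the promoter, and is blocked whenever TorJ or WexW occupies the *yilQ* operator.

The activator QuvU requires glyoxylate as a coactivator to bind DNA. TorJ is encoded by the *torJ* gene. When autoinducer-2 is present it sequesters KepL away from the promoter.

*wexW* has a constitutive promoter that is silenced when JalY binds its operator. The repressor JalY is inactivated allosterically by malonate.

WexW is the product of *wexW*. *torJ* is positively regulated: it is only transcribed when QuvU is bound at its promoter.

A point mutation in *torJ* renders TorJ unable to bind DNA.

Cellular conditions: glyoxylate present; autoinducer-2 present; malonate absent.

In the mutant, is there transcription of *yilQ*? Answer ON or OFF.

TorJ is non-functional in this strain, so it has no effect.
Malonate is absent, so JalY is active.
With repressor JalY bound, *wexW* is not transcribed.
So WexW is not produced.
Autoinducer-2 is present, so KepL is inactive.
Required activator KepL is absent, so *yilQ* is not transcribed.

OFF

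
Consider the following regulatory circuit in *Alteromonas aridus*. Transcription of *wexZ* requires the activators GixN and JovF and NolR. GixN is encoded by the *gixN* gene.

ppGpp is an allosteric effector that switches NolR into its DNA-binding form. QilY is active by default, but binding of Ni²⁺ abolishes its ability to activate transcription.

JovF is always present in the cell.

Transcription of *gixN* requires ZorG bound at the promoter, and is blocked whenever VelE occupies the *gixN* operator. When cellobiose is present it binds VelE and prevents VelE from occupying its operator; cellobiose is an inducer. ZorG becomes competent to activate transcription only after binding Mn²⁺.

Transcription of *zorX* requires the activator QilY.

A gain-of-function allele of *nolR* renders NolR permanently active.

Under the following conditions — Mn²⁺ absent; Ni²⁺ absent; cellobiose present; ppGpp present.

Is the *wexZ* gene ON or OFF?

Cellobiose is present, so VelE is inactive.
Mn²⁺ is absent, so ZorG is inactive.
Required activator ZorG is absent, so *gixN* is not transcribed.
So GixN is not produced.
JovF is produced constitutively and is active.
NolR is constitutively active in this strain.
Required activator GixN is absent, so *wexZ* is not transcribed.

OFF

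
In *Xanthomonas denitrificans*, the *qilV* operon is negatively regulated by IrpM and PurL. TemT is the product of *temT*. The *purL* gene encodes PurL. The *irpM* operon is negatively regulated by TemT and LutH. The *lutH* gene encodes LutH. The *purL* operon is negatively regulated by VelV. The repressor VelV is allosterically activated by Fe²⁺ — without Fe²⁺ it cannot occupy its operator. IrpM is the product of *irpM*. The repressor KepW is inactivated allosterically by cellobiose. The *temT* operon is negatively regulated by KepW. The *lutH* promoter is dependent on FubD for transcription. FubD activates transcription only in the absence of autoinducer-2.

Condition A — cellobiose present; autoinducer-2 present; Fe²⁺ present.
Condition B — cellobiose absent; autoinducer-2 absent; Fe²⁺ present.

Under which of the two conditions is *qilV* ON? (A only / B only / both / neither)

both

Condition A:
Cellobiose is present, so KepW is inactive.
With no repressor bound, *temT* is transcribed.
So TemT is produced and active.
Autoinducer-2 is present, so FubD is inactive.
Required activator FubD is absent, so *lutH* is not transcribed.
So LutH is not produced.
With repressor TemT bound, *irpM* is not transcribed.
So IrpM is not produced.
Fe²⁺ is present, so VelV is active.
With repressor VelV bound, *purL* is not transcribed.
So PurL is not produced.
With no repressor bound, *qilV* is transcribed.
→ *qilV* is ON in A.
Condition B:
Cellobiose is absent, so KepW is active.
With repressor KepW bound, *temT* is not transcribed.
So TemT is not produced.
Autoinducer-2 is absent, so FubD is active.
No repressor is bound and FubD is active, so *lutH* is transcribed.
So LutH is produced and active.
With repressor LutH bound, *irpM* is not transcribed.
So IrpM is not produced.
Fe²⁺ is present, so VelV is active.
With repressor VelV bound, *purL* is not transcribed.
So PurL is not produced.
With no repressor bound, *qilV* is transcribed.
→ *qilV* is ON in B.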